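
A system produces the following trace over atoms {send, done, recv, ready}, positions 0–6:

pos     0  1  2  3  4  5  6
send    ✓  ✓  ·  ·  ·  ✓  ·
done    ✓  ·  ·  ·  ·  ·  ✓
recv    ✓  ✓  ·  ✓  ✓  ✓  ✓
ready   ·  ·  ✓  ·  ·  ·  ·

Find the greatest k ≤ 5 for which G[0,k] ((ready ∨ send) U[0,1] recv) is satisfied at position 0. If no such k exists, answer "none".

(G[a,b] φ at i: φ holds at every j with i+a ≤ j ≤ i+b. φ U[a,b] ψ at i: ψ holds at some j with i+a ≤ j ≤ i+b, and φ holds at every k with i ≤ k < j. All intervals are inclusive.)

5

((ready ∨ send) U[0,1] recv) must hold from j=0 onward; find where it first fails.
  j=0: holds
  j=1: holds
  j=2: holds
  j=3: holds
  j=4: holds
  j=5: holds
Holds through j=5; largest k = 5.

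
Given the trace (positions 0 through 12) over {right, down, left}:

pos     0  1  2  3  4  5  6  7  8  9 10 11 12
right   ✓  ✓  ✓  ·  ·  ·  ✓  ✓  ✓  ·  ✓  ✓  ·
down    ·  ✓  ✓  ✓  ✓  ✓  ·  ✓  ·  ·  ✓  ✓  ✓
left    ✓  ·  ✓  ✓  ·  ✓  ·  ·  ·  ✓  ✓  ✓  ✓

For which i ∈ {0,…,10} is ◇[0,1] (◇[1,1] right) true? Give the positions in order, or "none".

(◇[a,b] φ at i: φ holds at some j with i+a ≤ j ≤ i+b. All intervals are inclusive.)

Evaluate at each i in [0,10]:
  i=0: ✓ (witness j=0)
  i=1: ✓ (witness j=1)
  i=2: ✗ (none in [2,3])
  i=3: ✗ (none in [3,4])
  i=4: ✓ (witness j=5)
  i=5: ✓ (witness j=5)
  i=6: ✓ (witness j=6)
  i=7: ✓ (witness j=7)
  i=8: ✓ (witness j=9)
  i=9: ✓ (witness j=9)
  i=10: ✓ (witness j=10)

0, 1, 4, 5, 6, 7, 8, 9, 10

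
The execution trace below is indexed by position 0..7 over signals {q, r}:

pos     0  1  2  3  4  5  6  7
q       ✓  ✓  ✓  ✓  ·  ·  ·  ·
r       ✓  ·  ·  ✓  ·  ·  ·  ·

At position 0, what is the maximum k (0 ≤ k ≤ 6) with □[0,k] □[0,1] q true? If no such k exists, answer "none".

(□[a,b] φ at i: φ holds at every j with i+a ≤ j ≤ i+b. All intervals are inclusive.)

2

□[0,1] q must hold from j=0 onward; find where it first fails.
  j=0: holds
  j=1: holds
  j=2: holds
  j=3: fails
Holds on [0,2], so largest k = 2.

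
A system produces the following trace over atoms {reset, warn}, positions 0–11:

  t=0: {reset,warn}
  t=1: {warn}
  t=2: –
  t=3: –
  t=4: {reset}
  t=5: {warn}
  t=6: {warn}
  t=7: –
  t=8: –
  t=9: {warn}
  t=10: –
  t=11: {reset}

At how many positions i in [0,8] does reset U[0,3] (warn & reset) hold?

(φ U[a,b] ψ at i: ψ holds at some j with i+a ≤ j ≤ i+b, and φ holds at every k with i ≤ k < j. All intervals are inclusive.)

Evaluate at each i in [0,8]:
  i=0: ✓ (rhs at j=0)
  i=1: ✗ (no rhs in [1,4])
  i=2: ✗ (no rhs in [2,5])
  i=3: ✗ (no rhs in [3,6])
  i=4: ✗ (no rhs in [4,7])
  i=5: ✗ (no rhs in [5,8])
  i=6: ✗ (no rhs in [6,9])
  i=7: ✗ (no rhs in [7,10])
  i=8: ✗ (no rhs in [8,11])
Positions where it holds: {0} → 1.

1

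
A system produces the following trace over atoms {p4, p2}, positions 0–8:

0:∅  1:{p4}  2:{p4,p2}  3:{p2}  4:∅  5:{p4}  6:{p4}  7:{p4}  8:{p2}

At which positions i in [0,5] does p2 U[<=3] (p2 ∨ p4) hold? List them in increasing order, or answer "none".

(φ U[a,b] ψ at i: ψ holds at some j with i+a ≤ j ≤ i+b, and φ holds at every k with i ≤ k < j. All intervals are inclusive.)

1, 2, 3, 5

Evaluate at each i in [0,5]:
  i=0: ✗ (lhs fails at k=0 before rhs at j=1)
  i=1: ✓ (rhs at j=1)
  i=2: ✓ (rhs at j=2)
  i=3: ✓ (rhs at j=3)
  i=4: ✗ (lhs fails at k=4 before rhs at j=5)
  i=5: ✓ (rhs at j=5)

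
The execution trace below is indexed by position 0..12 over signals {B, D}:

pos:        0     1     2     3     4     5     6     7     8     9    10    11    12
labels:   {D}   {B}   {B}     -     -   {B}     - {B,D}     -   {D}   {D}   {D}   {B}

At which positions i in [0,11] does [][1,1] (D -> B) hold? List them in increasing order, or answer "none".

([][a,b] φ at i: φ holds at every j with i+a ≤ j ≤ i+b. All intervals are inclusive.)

0, 1, 2, 3, 4, 5, 6, 7, 11

Evaluate at each i in [0,11]:
  i=0: ✓ (all of [1,1])
  i=1: ✓ (all of [2,2])
  i=2: ✓ (all of [3,3])
  i=3: ✓ (all of [4,4])
  i=4: ✓ (all of [5,5])
  i=5: ✓ (all of [6,6])
  i=6: ✓ (all of [7,7])
  i=7: ✓ (all of [8,8])
  i=8: ✗ (fails at j=9)
  i=9: ✗ (fails at j=10)
  i=10: ✗ (fails at j=11)
  i=11: ✓ (all of [12,12])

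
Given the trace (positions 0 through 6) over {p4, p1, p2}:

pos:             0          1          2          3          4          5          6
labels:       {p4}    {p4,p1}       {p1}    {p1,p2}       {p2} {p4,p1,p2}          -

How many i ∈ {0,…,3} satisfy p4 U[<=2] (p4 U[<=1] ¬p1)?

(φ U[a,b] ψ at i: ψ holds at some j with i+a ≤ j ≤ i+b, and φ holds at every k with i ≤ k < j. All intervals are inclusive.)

Evaluate at each i in [0,3]:
  i=0: ✓ (rhs at j=0)
  i=1: ✗ (no rhs in [1,3])
  i=2: ✗ (lhs fails at k=2 before rhs at j=4)
  i=3: ✗ (lhs fails at k=3 before rhs at j=4)
Positions where it holds: {0} → 1.

1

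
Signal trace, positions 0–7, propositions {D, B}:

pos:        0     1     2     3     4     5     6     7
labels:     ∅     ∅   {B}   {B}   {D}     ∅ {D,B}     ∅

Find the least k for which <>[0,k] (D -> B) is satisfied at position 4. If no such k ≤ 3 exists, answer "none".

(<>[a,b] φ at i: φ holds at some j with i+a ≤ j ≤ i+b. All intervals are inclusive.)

Scan j = 4,5,… for (D -> B):
  j=4: fails
  j=5: holds
First hit at j=5, so smallest k = 5-4 = 1.

1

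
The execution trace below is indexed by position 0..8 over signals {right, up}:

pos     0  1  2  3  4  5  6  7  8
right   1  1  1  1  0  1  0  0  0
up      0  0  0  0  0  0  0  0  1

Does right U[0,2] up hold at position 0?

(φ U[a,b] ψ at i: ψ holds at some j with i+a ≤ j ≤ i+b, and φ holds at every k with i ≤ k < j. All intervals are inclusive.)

Need some j in [0,2] with up, and right at every k in [0,j-1].
  j=0: up false.
  j=1: up false.
  j=2: up false.
No j in the window works → until fails.

False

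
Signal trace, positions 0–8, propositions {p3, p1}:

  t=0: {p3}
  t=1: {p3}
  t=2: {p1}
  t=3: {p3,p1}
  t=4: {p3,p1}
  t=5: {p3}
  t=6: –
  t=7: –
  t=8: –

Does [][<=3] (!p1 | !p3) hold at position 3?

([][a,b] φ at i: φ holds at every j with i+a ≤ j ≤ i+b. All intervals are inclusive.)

Does not hold

Check (!p1 | !p3) at every j in [3,6]:
  j=3: false
  j=4: false
  j=5: true
  j=6: true
Fails at j=3 → formula fails.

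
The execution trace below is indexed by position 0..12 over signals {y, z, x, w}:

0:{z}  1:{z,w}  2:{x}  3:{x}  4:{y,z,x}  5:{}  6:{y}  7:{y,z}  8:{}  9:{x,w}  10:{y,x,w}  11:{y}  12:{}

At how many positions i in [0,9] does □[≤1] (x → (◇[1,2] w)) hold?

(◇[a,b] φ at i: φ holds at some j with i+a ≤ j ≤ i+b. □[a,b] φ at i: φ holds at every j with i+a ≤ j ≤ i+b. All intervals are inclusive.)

Evaluate at each i in [0,9]:
  i=0: ✓ (all of [0,1])
  i=1: ✗ (fails at j=2)
  i=2: ✗ (fails at j=2)
  i=3: ✗ (fails at j=3)
  i=4: ✗ (fails at j=4)
  i=5: ✓ (all of [5,6])
  i=6: ✓ (all of [6,7])
  i=7: ✓ (all of [7,8])
  i=8: ✓ (all of [8,9])
  i=9: ✗ (fails at j=10)
Positions where it holds: {0, 5, 6, 7, 8} → 5.

5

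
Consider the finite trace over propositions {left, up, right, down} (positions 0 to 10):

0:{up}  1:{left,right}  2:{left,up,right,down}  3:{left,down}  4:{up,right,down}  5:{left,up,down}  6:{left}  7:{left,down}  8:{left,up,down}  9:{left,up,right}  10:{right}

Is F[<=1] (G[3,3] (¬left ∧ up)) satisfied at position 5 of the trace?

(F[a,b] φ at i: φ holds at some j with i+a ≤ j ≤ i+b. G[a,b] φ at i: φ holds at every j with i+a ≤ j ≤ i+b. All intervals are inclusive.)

Check G[3,3] (¬left ∧ up) at each j in [5,6]:
  j=5: fails at 8
  j=6: fails at 9
No position in the window satisfies it → formula fails.

Does not hold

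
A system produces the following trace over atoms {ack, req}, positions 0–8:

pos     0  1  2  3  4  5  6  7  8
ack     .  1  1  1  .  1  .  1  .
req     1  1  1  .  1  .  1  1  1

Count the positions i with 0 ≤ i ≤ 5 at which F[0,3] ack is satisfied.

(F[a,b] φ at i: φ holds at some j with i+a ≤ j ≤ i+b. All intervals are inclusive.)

6

Evaluate at each i in [0,5]:
  i=0: ✓ (witness j=1)
  i=1: ✓ (witness j=1)
  i=2: ✓ (witness j=2)
  i=3: ✓ (witness j=3)
  i=4: ✓ (witness j=5)
  i=5: ✓ (witness j=5)
Positions where it holds: {0, 1, 2, 3, 4, 5} → 6.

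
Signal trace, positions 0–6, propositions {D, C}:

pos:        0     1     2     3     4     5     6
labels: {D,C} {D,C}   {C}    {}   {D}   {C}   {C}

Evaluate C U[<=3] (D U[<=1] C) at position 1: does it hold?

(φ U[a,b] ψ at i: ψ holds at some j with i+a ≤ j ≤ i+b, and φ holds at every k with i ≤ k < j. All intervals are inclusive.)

Need some j in [1,4] with (D U[<=1] C), and C at every k in [1,j-1].
  j=1: (D U[<=1] C) holds; no prefix to check → satisfied.

Yes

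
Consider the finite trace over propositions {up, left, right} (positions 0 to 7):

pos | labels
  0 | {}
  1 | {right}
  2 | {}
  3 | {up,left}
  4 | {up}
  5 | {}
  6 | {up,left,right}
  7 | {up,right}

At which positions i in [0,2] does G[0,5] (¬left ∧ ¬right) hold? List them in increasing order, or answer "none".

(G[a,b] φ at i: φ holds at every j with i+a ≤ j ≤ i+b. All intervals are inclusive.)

Evaluate at each i in [0,2]:
  i=0: ✗ (fails at j=1)
  i=1: ✗ (fails at j=1)
  i=2: ✗ (fails at j=3)

none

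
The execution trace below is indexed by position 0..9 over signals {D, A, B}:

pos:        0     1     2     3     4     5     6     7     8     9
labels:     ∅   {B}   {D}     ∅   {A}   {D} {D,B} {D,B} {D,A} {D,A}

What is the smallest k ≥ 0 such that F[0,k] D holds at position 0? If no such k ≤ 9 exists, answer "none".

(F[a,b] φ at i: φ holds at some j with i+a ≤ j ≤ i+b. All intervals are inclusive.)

2

Scan j = 0,1,… for D:
  j=0: fails
  j=1: fails
  j=2: holds
First hit at j=2, so smallest k = 2-0 = 2.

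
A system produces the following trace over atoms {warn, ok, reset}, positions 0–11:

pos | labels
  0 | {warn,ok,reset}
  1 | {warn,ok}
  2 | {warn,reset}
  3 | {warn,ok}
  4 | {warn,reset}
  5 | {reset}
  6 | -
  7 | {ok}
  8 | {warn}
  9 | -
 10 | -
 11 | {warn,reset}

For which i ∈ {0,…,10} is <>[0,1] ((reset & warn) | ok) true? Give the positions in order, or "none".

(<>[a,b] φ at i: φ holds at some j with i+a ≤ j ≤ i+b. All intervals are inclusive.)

Evaluate at each i in [0,10]:
  i=0: ✓ (witness j=0)
  i=1: ✓ (witness j=1)
  i=2: ✓ (witness j=2)
  i=3: ✓ (witness j=3)
  i=4: ✓ (witness j=4)
  i=5: ✗ (none in [5,6])
  i=6: ✓ (witness j=7)
  i=7: ✓ (witness j=7)
  i=8: ✗ (none in [8,9])
  i=9: ✗ (none in [9,10])
  i=10: ✓ (witness j=11)

0, 1, 2, 3, 4, 6, 7, 10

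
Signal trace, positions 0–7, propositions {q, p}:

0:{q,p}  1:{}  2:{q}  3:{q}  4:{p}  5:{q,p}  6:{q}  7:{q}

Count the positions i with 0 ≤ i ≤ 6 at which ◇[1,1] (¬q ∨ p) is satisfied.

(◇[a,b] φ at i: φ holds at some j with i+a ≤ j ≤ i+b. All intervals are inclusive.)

Evaluate at each i in [0,6]:
  i=0: ✓ (witness j=1)
  i=1: ✗ (none in [2,2])
  i=2: ✗ (none in [3,3])
  i=3: ✓ (witness j=4)
  i=4: ✓ (witness j=5)
  i=5: ✗ (none in [6,6])
  i=6: ✗ (none in [7,7])
Positions where it holds: {0, 3, 4} → 3.

3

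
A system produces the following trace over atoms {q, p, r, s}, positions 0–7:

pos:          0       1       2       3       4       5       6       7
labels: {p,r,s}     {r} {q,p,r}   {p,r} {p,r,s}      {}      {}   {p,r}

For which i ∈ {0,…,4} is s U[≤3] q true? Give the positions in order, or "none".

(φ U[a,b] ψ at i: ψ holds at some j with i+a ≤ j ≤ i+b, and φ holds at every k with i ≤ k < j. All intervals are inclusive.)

2

Evaluate at each i in [0,4]:
  i=0: ✗ (lhs fails at k=1 before rhs at j=2)
  i=1: ✗ (lhs fails at k=1 before rhs at j=2)
  i=2: ✓ (rhs at j=2)
  i=3: ✗ (no rhs in [3,6])
  i=4: ✗ (no rhs in [4,7])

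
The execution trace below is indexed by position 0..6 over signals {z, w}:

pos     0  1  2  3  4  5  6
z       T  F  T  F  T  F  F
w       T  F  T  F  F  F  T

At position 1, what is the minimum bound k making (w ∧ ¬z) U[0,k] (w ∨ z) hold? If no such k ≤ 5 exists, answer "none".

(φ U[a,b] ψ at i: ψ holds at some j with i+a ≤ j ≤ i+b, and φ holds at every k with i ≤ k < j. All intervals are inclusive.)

none

Need earliest j ≥ 1 with (w ∨ z), and (w ∧ ¬z) at every k in [1,j-1].
  j=1: rhs fails.
  j=2: rhs holds but lhs fails at k=1.
  j=3: rhs fails.
  j=4: rhs holds but lhs fails at k=1.
  j=5: rhs fails.
  j=6: rhs holds but lhs fails at k=1.
No witness within the range → none.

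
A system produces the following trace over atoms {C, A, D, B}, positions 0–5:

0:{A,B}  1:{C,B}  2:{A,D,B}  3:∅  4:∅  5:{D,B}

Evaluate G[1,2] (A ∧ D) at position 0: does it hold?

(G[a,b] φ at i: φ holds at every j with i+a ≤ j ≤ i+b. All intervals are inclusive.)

False

Check (A ∧ D) at every j in [1,2]:
  j=1: false
  j=2: true
Fails at j=1 → formula fails.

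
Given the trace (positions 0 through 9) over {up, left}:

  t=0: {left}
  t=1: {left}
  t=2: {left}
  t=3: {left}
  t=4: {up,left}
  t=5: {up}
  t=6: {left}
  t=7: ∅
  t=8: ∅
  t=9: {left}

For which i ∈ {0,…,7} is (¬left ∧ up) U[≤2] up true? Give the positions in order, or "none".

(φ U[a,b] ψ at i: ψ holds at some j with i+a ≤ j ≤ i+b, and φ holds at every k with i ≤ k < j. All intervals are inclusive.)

Evaluate at each i in [0,7]:
  i=0: ✗ (no rhs in [0,2])
  i=1: ✗ (no rhs in [1,3])
  i=2: ✗ (lhs fails at k=2 before rhs at j=4)
  i=3: ✗ (lhs fails at k=3 before rhs at j=4)
  i=4: ✓ (rhs at j=4)
  i=5: ✓ (rhs at j=5)
  i=6: ✗ (no rhs in [6,8])
  i=7: ✗ (no rhs in [7,9])

4, 5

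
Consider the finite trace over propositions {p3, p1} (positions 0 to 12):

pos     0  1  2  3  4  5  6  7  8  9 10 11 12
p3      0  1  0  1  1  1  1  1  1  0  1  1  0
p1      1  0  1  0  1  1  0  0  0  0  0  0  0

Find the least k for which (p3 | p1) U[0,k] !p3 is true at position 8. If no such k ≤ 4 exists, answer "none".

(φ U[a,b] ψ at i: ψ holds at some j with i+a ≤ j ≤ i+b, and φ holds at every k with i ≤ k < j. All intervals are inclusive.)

1

Need earliest j ≥ 8 with !p3, and (p3 | p1) at every k in [8,j-1].
  j=8: rhs fails.
  j=9: rhs holds; lhs holds on [8,8]. k = 1.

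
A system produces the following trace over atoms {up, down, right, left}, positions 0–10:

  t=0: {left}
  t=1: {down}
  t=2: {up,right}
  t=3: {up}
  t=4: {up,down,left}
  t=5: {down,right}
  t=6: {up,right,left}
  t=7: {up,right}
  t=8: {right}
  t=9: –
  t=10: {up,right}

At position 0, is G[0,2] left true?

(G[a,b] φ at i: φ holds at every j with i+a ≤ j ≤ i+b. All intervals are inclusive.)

Does not hold

Check left at every j in [0,2]:
  j=0: true
  j=1: false
  j=2: false
Fails at j=1 → formula fails.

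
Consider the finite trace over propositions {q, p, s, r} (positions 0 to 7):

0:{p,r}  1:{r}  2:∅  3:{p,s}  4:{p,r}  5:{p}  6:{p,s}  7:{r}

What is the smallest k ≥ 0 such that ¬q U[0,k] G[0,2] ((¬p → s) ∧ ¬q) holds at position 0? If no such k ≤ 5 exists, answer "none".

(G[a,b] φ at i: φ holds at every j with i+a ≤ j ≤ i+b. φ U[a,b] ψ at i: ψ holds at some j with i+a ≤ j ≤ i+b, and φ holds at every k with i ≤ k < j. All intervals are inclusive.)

Need earliest j ≥ 0 with G[0,2] ((¬p → s) ∧ ¬q), and ¬q at every k in [0,j-1].
  j=0: rhs fails.
  j=1: rhs fails.
  j=2: rhs fails.
  j=3: rhs holds; lhs holds on [0,2]. k = 3.

3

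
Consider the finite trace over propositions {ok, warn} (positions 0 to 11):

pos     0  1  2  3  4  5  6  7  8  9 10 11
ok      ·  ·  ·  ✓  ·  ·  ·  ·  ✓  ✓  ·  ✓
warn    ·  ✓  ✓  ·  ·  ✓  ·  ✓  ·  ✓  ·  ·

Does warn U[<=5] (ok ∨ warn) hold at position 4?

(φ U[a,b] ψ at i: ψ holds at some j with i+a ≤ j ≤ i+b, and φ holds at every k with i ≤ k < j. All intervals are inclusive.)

Need some j in [4,9] with (ok ∨ warn), and warn at every k in [4,j-1].
  j=4: (ok ∨ warn) false.
  j=5: (ok ∨ warn) holds, but warn fails at k=4 → not this j.
  j=6: (ok ∨ warn) false.
  j=7: (ok ∨ warn) holds, but warn fails at k=4 → not this j.
  j=8: (ok ∨ warn) holds, but warn fails at k=4 → not this j.
  j=9: (ok ∨ warn) holds, but warn fails at k=4 → not this j.
No j in the window works → until fails.

False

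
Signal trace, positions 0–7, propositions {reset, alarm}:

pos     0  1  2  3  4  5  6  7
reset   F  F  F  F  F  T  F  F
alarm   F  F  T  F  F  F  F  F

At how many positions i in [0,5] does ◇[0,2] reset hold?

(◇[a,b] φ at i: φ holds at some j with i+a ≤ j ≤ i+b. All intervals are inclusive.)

3

Evaluate at each i in [0,5]:
  i=0: ✗ (none in [0,2])
  i=1: ✗ (none in [1,3])
  i=2: ✗ (none in [2,4])
  i=3: ✓ (witness j=5)
  i=4: ✓ (witness j=5)
  i=5: ✓ (witness j=5)
Positions where it holds: {3, 4, 5} → 3.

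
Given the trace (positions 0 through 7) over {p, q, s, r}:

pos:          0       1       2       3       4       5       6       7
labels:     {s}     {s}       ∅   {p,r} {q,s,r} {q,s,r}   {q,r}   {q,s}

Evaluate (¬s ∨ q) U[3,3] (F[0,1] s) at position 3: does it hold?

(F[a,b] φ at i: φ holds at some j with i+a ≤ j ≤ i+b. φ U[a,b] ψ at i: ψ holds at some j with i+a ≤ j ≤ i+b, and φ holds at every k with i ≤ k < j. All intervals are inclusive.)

Holds

Need some j in [6,6] with F[0,1] s, and (¬s ∨ q) at every k in [3,j-1].
  j=6: F[0,1] s holds; (¬s ∨ q) holds at every k in [3,5] → satisfied.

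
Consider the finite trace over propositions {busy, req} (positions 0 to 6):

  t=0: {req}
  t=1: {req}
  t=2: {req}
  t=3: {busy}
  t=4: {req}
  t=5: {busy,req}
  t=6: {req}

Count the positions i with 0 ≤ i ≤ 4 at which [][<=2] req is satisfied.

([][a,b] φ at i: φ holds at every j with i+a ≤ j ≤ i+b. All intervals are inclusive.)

2

Evaluate at each i in [0,4]:
  i=0: ✓ (all of [0,2])
  i=1: ✗ (fails at j=3)
  i=2: ✗ (fails at j=3)
  i=3: ✗ (fails at j=3)
  i=4: ✓ (all of [4,6])
Positions where it holds: {0, 4} → 2.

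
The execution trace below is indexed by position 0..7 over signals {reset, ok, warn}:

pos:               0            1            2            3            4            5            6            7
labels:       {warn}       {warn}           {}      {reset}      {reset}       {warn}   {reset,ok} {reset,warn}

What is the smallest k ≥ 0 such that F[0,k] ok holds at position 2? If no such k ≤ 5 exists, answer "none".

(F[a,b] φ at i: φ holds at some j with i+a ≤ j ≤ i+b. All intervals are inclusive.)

4

Scan j = 2,3,… for ok:
  j=2: fails
  j=3: fails
  j=4: fails
  j=5: fails
  j=6: holds
First hit at j=6, so smallest k = 6-2 = 4.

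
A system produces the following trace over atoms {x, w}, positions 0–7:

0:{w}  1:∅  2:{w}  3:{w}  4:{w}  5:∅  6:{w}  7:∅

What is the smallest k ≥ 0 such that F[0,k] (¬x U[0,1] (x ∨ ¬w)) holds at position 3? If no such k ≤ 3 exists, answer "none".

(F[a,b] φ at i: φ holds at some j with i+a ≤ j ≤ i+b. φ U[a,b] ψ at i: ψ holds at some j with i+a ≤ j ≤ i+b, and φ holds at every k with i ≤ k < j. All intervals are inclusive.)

1

Scan j = 3,4,… for (¬x U[0,1] (x ∨ ¬w)):
  j=3: fails
  j=4: holds
First hit at j=4, so smallest k = 4-3 = 1.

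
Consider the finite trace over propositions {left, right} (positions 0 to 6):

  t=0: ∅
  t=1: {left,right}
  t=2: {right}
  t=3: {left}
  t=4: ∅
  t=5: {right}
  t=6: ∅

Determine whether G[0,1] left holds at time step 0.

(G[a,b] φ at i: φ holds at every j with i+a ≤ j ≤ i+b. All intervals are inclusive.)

Check left at every j in [0,1]:
  j=0: false
  j=1: true
Fails at j=0 → formula fails.

Does not hold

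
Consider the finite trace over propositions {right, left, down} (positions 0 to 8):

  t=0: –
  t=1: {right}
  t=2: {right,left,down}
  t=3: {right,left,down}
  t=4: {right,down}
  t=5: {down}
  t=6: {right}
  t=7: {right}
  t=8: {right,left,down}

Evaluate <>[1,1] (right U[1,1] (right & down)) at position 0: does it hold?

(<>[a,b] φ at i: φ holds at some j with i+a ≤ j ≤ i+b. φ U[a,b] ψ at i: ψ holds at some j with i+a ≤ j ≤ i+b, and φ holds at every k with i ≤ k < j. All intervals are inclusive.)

Check (right U[1,1] (right & down)) at each j in [1,1]:
  j=1: holds
Found at j=1 → formula holds.

True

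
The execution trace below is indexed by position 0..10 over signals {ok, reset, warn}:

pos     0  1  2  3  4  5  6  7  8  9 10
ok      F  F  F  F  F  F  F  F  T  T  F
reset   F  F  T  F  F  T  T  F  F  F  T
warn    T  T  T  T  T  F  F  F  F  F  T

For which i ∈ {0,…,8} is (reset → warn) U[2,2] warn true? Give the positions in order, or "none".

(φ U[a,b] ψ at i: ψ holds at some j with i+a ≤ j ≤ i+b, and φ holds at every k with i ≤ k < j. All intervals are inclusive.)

Evaluate at each i in [0,8]:
  i=0: ✓ (rhs at j=2; lhs holds on [0,1])
  i=1: ✓ (rhs at j=3; lhs holds on [1,2])
  i=2: ✓ (rhs at j=4; lhs holds on [2,3])
  i=3: ✗ (no rhs in [5,5])
  i=4: ✗ (no rhs in [6,6])
  i=5: ✗ (no rhs in [7,7])
  i=6: ✗ (no rhs in [8,8])
  i=7: ✗ (no rhs in [9,9])
  i=8: ✓ (rhs at j=10; lhs holds on [8,9])

0, 1, 2, 8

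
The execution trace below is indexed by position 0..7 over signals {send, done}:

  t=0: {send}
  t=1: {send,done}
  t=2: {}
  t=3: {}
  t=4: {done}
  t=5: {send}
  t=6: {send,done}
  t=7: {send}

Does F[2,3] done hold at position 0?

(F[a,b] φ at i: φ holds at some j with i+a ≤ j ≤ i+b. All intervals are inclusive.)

Does not hold

Check done at each j in [2,3]:
  j=2: false
  j=3: false
No position in the window satisfies it → formula fails.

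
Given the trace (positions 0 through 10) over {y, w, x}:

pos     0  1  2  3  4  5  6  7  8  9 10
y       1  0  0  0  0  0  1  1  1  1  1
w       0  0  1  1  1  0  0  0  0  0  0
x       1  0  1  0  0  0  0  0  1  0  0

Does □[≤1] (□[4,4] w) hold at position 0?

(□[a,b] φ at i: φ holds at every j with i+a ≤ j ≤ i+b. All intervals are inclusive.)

Check □[4,4] w at every j in [0,1]:
  j=0: holds on [4,4]
  j=1: fails at 5
Fails at j=1 → formula fails.

False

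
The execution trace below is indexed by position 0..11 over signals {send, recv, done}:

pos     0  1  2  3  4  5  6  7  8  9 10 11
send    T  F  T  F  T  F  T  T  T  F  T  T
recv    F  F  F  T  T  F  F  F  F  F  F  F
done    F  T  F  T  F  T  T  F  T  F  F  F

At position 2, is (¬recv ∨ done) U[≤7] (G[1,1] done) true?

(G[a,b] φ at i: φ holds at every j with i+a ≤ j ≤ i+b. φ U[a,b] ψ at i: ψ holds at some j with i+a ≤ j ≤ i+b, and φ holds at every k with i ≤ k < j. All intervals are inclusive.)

Holds

Need some j in [2,9] with G[1,1] done, and (¬recv ∨ done) at every k in [2,j-1].
  j=2: G[1,1] done holds; no prefix to check → satisfied.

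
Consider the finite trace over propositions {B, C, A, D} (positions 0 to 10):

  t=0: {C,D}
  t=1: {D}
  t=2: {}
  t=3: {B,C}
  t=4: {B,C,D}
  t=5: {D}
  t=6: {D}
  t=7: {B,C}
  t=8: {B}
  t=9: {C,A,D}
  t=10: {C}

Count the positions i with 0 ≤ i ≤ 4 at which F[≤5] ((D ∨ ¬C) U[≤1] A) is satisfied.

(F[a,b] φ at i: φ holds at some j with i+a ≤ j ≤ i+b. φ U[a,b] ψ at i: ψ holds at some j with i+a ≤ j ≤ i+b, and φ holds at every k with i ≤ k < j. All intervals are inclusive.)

2

Evaluate at each i in [0,4]:
  i=0: ✗ (none in [0,5])
  i=1: ✗ (none in [1,6])
  i=2: ✗ (none in [2,7])
  i=3: ✓ (witness j=8)
  i=4: ✓ (witness j=8)
Positions where it holds: {3, 4} → 2.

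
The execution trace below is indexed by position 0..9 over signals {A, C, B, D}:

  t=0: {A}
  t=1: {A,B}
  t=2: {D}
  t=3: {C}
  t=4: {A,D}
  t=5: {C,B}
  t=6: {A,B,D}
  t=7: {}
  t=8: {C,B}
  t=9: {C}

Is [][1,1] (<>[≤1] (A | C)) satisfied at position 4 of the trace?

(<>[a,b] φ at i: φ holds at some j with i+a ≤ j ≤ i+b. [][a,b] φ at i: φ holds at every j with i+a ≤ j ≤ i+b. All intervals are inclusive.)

Yes

Check <>[≤1] (A | C) at every j in [5,5]:
  j=5: holds (witness at 5)
All positions satisfy it → formula holds.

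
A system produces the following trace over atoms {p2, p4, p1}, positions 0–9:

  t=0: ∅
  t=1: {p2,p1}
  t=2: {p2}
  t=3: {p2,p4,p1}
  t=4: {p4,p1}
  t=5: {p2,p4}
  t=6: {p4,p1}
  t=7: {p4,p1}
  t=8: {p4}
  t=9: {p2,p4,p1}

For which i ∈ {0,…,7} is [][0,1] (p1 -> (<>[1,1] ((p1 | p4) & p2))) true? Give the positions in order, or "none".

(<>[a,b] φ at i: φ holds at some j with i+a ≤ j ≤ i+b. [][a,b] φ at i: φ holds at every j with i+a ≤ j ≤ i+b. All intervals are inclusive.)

Evaluate at each i in [0,7]:
  i=0: ✗ (fails at j=1)
  i=1: ✗ (fails at j=1)
  i=2: ✗ (fails at j=3)
  i=3: ✗ (fails at j=3)
  i=4: ✓ (all of [4,5])
  i=5: ✗ (fails at j=6)
  i=6: ✗ (fails at j=6)
  i=7: ✗ (fails at j=7)

4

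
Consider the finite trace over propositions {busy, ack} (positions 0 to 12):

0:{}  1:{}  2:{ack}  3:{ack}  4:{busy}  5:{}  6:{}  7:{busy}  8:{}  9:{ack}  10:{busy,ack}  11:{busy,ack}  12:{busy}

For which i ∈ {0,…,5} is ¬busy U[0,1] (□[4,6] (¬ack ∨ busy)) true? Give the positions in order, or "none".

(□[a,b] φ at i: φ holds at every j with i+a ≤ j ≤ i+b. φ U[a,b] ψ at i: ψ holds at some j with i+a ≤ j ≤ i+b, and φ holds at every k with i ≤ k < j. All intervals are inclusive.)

0, 1, 2, 5

Evaluate at each i in [0,5]:
  i=0: ✓ (rhs at j=0)
  i=1: ✓ (rhs at j=1)
  i=2: ✓ (rhs at j=2)
  i=3: ✗ (no rhs in [3,4])
  i=4: ✗ (no rhs in [4,5])
  i=5: ✓ (rhs at j=6; lhs holds on [5,5])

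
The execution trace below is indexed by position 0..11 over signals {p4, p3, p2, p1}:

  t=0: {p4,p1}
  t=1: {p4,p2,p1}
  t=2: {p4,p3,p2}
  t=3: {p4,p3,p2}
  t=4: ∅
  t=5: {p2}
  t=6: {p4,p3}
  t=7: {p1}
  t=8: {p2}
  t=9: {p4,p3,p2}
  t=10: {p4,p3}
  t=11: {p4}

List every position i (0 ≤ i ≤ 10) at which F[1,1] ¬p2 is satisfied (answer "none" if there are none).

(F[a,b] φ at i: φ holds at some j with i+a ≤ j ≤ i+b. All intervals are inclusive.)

3, 5, 6, 9, 10

Evaluate at each i in [0,10]:
  i=0: ✗ (none in [1,1])
  i=1: ✗ (none in [2,2])
  i=2: ✗ (none in [3,3])
  i=3: ✓ (witness j=4)
  i=4: ✗ (none in [5,5])
  i=5: ✓ (witness j=6)
  i=6: ✓ (witness j=7)
  i=7: ✗ (none in [8,8])
  i=8: ✗ (none in [9,9])
  i=9: ✓ (witness j=10)
  i=10: ✓ (witness j=11)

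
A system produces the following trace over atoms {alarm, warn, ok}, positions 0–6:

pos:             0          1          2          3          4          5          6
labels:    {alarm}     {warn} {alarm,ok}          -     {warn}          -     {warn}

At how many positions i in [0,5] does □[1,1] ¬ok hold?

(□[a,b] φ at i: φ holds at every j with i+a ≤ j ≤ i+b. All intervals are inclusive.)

5

Evaluate at each i in [0,5]:
  i=0: ✓ (all of [1,1])
  i=1: ✗ (fails at j=2)
  i=2: ✓ (all of [3,3])
  i=3: ✓ (all of [4,4])
  i=4: ✓ (all of [5,5])
  i=5: ✓ (all of [6,6])
Positions where it holds: {0, 2, 3, 4, 5} → 5.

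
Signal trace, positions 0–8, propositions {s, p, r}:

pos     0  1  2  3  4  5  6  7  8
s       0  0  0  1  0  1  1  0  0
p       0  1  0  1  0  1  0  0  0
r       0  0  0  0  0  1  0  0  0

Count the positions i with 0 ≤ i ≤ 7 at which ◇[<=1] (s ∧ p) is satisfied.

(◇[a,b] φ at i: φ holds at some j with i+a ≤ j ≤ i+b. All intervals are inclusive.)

Evaluate at each i in [0,7]:
  i=0: ✗ (none in [0,1])
  i=1: ✗ (none in [1,2])
  i=2: ✓ (witness j=3)
  i=3: ✓ (witness j=3)
  i=4: ✓ (witness j=5)
  i=5: ✓ (witness j=5)
  i=6: ✗ (none in [6,7])
  i=7: ✗ (none in [7,8])
Positions where it holds: {2, 3, 4, 5} → 4.

4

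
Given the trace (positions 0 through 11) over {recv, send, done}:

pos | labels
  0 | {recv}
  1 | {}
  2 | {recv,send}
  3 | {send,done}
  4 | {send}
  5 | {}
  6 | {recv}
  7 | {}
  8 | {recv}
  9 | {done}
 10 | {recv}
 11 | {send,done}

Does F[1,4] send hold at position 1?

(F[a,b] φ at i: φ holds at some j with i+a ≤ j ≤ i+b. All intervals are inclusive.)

Holds

Check send at each j in [2,5]:
  j=2: true
  j=3: true
  j=4: true
  j=5: false
Found at j=2 → formula holds.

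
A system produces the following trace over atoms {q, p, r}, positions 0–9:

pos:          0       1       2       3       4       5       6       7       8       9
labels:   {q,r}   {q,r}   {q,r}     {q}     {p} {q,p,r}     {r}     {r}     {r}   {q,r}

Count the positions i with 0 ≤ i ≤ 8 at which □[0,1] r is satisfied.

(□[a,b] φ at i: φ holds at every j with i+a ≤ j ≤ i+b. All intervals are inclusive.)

Evaluate at each i in [0,8]:
  i=0: ✓ (all of [0,1])
  i=1: ✓ (all of [1,2])
  i=2: ✗ (fails at j=3)
  i=3: ✗ (fails at j=3)
  i=4: ✗ (fails at j=4)
  i=5: ✓ (all of [5,6])
  i=6: ✓ (all of [6,7])
  i=7: ✓ (all of [7,8])
  i=8: ✓ (all of [8,9])
Positions where it holds: {0, 1, 5, 6, 7, 8} → 6.

6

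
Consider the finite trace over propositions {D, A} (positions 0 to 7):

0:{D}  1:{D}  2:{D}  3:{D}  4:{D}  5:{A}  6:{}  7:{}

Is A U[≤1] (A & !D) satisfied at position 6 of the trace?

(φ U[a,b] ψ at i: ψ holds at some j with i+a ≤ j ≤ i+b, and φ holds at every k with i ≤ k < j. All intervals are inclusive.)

No

Need some j in [6,7] with (A & !D), and A at every k in [6,j-1].
  j=6: (A & !D) false.
  j=7: (A & !D) false.
No j in the window works → until fails.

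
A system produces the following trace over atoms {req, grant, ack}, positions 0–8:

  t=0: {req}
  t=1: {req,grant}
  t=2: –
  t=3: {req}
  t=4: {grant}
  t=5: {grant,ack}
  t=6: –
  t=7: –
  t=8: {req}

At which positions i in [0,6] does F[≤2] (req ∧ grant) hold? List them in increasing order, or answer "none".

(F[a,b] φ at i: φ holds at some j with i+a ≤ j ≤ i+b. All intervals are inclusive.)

Evaluate at each i in [0,6]:
  i=0: ✓ (witness j=1)
  i=1: ✓ (witness j=1)
  i=2: ✗ (none in [2,4])
  i=3: ✗ (none in [3,5])
  i=4: ✗ (none in [4,6])
  i=5: ✗ (none in [5,7])
  i=6: ✗ (none in [6,8])

0, 1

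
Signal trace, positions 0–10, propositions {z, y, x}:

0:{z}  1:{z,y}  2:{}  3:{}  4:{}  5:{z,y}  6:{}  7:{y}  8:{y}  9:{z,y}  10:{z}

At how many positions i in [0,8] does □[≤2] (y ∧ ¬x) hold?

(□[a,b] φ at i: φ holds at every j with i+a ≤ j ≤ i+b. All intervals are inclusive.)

1

Evaluate at each i in [0,8]:
  i=0: ✗ (fails at j=0)
  i=1: ✗ (fails at j=2)
  i=2: ✗ (fails at j=2)
  i=3: ✗ (fails at j=3)
  i=4: ✗ (fails at j=4)
  i=5: ✗ (fails at j=6)
  i=6: ✗ (fails at j=6)
  i=7: ✓ (all of [7,9])
  i=8: ✗ (fails at j=10)
Positions where it holds: {7} → 1.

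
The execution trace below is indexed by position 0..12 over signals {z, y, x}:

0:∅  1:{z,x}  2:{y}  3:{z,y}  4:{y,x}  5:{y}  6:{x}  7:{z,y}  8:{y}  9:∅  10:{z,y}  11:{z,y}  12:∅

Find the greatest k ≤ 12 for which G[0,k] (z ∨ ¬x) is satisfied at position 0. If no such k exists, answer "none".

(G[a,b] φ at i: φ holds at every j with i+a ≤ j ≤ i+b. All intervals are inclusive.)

3

(z ∨ ¬x) must hold from j=0 onward; find where it first fails.
  j=0: holds
  j=1: holds
  j=2: holds
  j=3: holds
  j=4: fails
Holds on [0,3], so largest k = 3.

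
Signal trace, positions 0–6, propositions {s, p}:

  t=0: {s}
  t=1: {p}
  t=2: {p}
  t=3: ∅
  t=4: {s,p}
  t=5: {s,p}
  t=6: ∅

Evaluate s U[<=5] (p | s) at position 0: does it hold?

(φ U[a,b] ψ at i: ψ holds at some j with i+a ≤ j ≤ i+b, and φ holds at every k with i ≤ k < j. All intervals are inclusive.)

Need some j in [0,5] with (p | s), and s at every k in [0,j-1].
  j=0: (p | s) holds; no prefix to check → satisfied.

Yes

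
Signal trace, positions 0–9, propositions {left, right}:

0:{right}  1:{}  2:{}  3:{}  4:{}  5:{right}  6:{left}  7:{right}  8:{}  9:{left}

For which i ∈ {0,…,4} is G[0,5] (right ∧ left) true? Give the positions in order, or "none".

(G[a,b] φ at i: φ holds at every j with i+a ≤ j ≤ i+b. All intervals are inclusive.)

none

Evaluate at each i in [0,4]:
  i=0: ✗ (fails at j=0)
  i=1: ✗ (fails at j=1)
  i=2: ✗ (fails at j=2)
  i=3: ✗ (fails at j=3)
  i=4: ✗ (fails at j=4)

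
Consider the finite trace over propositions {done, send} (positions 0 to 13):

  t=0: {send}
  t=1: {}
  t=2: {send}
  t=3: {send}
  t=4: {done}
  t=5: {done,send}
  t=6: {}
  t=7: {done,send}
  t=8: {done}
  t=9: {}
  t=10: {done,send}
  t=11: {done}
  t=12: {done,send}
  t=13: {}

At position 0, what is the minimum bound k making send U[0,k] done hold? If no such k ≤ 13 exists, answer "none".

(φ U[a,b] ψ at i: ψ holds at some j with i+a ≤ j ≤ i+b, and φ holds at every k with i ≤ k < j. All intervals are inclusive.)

none

Need earliest j ≥ 0 with done, and send at every k in [0,j-1].
  j=0: rhs fails.
  j=1: rhs fails.
  j=2: rhs fails.
  j=3: rhs fails.
  j=4: rhs holds but lhs fails at k=1.
  j=5: rhs holds but lhs fails at k=1.
  j=6: rhs fails.
  j=7: rhs holds but lhs fails at k=1.
  j=8: rhs holds but lhs fails at k=1.
  j=9: rhs fails.
  j=10: rhs holds but lhs fails at k=1.
  j=11: rhs holds but lhs fails at k=1.
  j=12: rhs holds but lhs fails at k=1.
  j=13: rhs fails.
No witness within the range → none.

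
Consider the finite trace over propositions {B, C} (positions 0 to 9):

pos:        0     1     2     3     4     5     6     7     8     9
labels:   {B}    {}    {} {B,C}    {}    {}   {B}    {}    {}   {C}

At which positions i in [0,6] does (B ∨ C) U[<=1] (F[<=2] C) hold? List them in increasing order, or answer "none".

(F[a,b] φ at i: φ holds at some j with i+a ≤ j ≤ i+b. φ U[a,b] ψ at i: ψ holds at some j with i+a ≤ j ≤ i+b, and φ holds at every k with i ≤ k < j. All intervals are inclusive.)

Evaluate at each i in [0,6]:
  i=0: ✓ (rhs at j=1; lhs holds on [0,0])
  i=1: ✓ (rhs at j=1)
  i=2: ✓ (rhs at j=2)
  i=3: ✓ (rhs at j=3)
  i=4: ✗ (no rhs in [4,5])
  i=5: ✗ (no rhs in [5,6])
  i=6: ✓ (rhs at j=7; lhs holds on [6,6])

0, 1, 2, 3, 6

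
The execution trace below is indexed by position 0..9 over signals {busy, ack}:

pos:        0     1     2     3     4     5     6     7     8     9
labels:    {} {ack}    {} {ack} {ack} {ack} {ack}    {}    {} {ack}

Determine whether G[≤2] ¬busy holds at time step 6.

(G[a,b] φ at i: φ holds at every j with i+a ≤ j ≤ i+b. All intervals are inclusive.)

True

Check ¬busy at every j in [6,8]:
  j=6: true
  j=7: true
  j=8: true
All positions satisfy it → formula holds.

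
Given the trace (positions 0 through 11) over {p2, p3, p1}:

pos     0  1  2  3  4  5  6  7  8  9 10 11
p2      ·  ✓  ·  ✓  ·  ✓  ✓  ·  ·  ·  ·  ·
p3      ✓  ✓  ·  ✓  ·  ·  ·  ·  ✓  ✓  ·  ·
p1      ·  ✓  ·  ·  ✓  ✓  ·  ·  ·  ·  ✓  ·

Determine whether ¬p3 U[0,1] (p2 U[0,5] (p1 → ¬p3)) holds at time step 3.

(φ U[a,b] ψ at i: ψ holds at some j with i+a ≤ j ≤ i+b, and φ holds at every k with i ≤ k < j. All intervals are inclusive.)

True

Need some j in [3,4] with (p2 U[0,5] (p1 → ¬p3)), and ¬p3 at every k in [3,j-1].
  j=3: (p2 U[0,5] (p1 → ¬p3)) holds; no prefix to check → satisfied.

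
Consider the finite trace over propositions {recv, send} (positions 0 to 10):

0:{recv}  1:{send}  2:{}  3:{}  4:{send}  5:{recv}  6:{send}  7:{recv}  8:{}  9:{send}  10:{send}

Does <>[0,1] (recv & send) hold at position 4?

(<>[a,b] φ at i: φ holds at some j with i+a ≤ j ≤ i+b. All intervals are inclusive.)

Check (recv & send) at each j in [4,5]:
  j=4: false
  j=5: false
No position in the window satisfies it → formula fails.

False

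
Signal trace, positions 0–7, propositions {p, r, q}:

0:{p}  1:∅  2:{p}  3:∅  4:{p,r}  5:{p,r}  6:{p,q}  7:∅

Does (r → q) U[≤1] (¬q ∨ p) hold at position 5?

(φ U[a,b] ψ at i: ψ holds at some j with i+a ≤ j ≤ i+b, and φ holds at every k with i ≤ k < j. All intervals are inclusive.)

True

Need some j in [5,6] with (¬q ∨ p), and (r → q) at every k in [5,j-1].
  j=5: (¬q ∨ p) holds; no prefix to check → satisfied.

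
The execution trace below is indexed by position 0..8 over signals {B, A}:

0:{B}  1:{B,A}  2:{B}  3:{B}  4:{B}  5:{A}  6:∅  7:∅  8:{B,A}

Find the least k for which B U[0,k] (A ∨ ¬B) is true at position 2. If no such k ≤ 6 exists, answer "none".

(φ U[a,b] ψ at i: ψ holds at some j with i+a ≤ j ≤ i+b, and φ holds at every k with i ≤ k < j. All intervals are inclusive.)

Need earliest j ≥ 2 with (A ∨ ¬B), and B at every k in [2,j-1].
  j=2: rhs fails.
  j=3: rhs fails.
  j=4: rhs fails.
  j=5: rhs holds; lhs holds on [2,4]. k = 3.

3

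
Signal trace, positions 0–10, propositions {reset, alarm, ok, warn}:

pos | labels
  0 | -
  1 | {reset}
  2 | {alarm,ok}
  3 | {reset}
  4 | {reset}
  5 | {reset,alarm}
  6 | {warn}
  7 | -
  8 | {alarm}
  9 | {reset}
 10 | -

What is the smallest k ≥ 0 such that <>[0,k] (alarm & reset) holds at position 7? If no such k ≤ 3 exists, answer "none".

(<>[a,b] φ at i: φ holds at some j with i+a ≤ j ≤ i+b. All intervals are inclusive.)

Scan j = 7,8,… for (alarm & reset):
  j=7: fails
  j=8: fails
  j=9: fails
  j=10: fails
No j in [7,10] satisfies it → none.

none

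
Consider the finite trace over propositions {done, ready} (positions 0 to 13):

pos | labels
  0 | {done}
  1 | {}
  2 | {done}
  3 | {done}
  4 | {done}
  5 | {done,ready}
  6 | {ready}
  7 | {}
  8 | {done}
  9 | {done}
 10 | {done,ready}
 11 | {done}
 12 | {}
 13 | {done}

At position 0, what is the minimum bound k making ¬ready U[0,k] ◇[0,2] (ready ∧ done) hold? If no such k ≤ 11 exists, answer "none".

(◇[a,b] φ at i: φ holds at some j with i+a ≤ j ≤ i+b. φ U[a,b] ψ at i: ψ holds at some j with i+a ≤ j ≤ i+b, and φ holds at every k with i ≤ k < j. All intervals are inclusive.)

3

Need earliest j ≥ 0 with ◇[0,2] (ready ∧ done), and ¬ready at every k in [0,j-1].
  j=0: rhs fails.
  j=1: rhs fails.
  j=2: rhs fails.
  j=3: rhs holds; lhs holds on [0,2]. k = 3.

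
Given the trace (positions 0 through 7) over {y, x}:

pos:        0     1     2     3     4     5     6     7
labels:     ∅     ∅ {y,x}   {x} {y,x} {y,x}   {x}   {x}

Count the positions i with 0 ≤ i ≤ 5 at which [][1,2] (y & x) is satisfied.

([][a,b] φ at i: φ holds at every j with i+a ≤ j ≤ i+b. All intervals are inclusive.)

Evaluate at each i in [0,5]:
  i=0: ✗ (fails at j=1)
  i=1: ✗ (fails at j=3)
  i=2: ✗ (fails at j=3)
  i=3: ✓ (all of [4,5])
  i=4: ✗ (fails at j=6)
  i=5: ✗ (fails at j=6)
Positions where it holds: {3} → 1.

1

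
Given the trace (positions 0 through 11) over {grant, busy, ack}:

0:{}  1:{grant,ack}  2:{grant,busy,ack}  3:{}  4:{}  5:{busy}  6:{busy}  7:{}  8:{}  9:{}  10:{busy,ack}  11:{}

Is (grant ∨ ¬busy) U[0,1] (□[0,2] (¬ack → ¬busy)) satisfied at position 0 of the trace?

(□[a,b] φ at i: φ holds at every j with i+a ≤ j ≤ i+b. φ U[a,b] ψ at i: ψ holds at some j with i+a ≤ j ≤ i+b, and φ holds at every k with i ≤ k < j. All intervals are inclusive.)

Yes

Need some j in [0,1] with □[0,2] (¬ack → ¬busy), and (grant ∨ ¬busy) at every k in [0,j-1].
  j=0: □[0,2] (¬ack → ¬busy) holds; no prefix to check → satisfied.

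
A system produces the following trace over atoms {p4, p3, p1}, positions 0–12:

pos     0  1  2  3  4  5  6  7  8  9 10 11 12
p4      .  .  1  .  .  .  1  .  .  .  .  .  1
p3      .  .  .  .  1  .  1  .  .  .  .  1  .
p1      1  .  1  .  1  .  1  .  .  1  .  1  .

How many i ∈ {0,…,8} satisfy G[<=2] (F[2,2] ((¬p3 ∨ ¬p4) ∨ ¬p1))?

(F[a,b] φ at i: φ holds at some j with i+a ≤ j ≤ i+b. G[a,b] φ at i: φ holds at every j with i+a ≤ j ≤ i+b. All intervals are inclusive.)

6

Evaluate at each i in [0,8]:
  i=0: ✓ (all of [0,2])
  i=1: ✓ (all of [1,3])
  i=2: ✗ (fails at j=4)
  i=3: ✗ (fails at j=4)
  i=4: ✗ (fails at j=4)
  i=5: ✓ (all of [5,7])
  i=6: ✓ (all of [6,8])
  i=7: ✓ (all of [7,9])
  i=8: ✓ (all of [8,10])
Positions where it holds: {0, 1, 5, 6, 7, 8} → 6.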